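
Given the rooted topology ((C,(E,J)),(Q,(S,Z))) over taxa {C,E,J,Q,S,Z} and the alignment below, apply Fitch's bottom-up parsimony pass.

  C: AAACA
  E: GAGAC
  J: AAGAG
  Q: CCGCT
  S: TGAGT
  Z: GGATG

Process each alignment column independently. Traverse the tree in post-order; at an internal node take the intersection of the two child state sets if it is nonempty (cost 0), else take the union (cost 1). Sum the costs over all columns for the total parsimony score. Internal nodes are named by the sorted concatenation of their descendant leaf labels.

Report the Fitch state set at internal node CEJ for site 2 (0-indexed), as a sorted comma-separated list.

[col 0] EJ: children E:{G}, J:{A} ∪→ {A,G}; cost 1
[col 0] CEJ: children C:{A}, EJ:{A,G} ∩→ {A}; cost 0
[col 0] SZ: children S:{T}, Z:{G} ∪→ {G,T}; cost 1
[col 0] QSZ: children Q:{C}, SZ:{G,T} ∪→ {C,G,T}; cost 1
[col 0] CEJQSZ: children CEJ:{A}, QSZ:{C,G,T} ∪→ {A,C,G,T}; cost 1
[col 1] EJ: children E:{A}, J:{A} ∩→ {A}; cost 0
[col 1] CEJ: children C:{A}, EJ:{A} ∩→ {A}; cost 0
[col 1] SZ: children S:{G}, Z:{G} ∩→ {G}; cost 0
[col 1] QSZ: children Q:{C}, SZ:{G} ∪→ {C,G}; cost 1
[col 1] CEJQSZ: children CEJ:{A}, QSZ:{C,G} ∪→ {A,C,G}; cost 1
[col 2] EJ: children E:{G}, J:{G} ∩→ {G}; cost 0
[col 2] CEJ: children C:{A}, EJ:{G} ∪→ {A,G}; cost 1
[col 2] SZ: children S:{A}, Z:{A} ∩→ {A}; cost 0
[col 2] QSZ: children Q:{G}, SZ:{A} ∪→ {A,G}; cost 1
[col 2] CEJQSZ: children CEJ:{A,G}, QSZ:{A,G} ∩→ {A,G}; cost 0
[col 3] EJ: children E:{A}, J:{A} ∩→ {A}; cost 0
[col 3] CEJ: children C:{C}, EJ:{A} ∪→ {A,C}; cost 1
[col 3] SZ: children S:{G}, Z:{T} ∪→ {G,T}; cost 1
[col 3] QSZ: children Q:{C}, SZ:{G,T} ∪→ {C,G,T}; cost 1
[col 3] CEJQSZ: children CEJ:{A,C}, QSZ:{C,G,T} ∩→ {C}; cost 0
[col 4] EJ: children E:{C}, J:{G} ∪→ {C,G}; cost 1
[col 4] CEJ: children C:{A}, EJ:{C,G} ∪→ {A,C,G}; cost 1
[col 4] SZ: children S:{T}, Z:{G} ∪→ {G,T}; cost 1
[col 4] QSZ: children Q:{T}, SZ:{G,T} ∩→ {T}; cost 0
[col 4] CEJQSZ: children CEJ:{A,C,G}, QSZ:{T} ∪→ {A,C,G,T}; cost 1
per-site changes: [4, 2, 2, 3, 4]; total = 15

A,G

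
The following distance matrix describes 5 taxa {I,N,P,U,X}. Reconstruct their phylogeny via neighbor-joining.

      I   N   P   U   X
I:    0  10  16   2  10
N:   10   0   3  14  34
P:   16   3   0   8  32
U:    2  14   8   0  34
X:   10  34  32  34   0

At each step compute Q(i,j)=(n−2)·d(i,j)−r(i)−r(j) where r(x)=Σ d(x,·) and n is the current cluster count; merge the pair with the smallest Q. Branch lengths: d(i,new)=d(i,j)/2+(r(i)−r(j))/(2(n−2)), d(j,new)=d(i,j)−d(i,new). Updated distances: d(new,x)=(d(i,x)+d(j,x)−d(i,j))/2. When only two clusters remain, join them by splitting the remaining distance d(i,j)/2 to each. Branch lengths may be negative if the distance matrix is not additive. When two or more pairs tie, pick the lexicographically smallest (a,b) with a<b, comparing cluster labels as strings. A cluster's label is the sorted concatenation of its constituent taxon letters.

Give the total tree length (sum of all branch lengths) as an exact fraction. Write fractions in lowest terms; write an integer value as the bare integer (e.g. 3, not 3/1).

iteration 1: select I,X (d=10, Q=-118); attach at lengths (-7, 17); label the merged cluster IX
  updated: d(IX,N)=17, d(IX,P)=19, d(IX,U)=13
iteration 2: select IX,U (d=13, Q=-58); attach at lengths (10, 3); label the merged cluster IUX
  updated: d(IUX,N)=9, d(IUX,P)=7
iteration 3: select IUX,N (d=9, Q=-19); attach at lengths (13/2, 5/2); label the merged cluster INUX
  updated: d(INUX,P)=1/2
iteration 4: select INUX,P (d=1/2); attach at lengths (1/4, 1/4); label the merged cluster INPUX
final tree: ((((I:-7,X:17):10,U:3):13/2,N:5/2):1/4,P:1/4)
total length: 65/2

65/2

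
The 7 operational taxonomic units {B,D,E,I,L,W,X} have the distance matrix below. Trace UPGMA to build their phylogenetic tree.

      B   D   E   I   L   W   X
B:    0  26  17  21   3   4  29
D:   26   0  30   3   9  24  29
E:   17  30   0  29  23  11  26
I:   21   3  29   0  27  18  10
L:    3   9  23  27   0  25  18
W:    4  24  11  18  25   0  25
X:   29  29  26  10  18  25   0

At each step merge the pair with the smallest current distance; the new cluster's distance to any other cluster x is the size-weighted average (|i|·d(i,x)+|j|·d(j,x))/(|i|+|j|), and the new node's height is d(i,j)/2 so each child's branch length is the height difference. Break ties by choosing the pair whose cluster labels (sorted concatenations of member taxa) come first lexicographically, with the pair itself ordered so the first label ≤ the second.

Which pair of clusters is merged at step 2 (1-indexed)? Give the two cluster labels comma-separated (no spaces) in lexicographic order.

D,I

iteration 1: select B,L (d=3); attach at lengths (3/2, 3/2); label the merged cluster BL
  updated: d(BL,D)=35/2, d(BL,E)=20, d(BL,I)=24, d(BL,W)=29/2, d(BL,X)=47/2
iteration 2: select D,I (d=3); attach at lengths (3/2, 3/2); label the merged cluster DI
  updated: d(BL,DI)=83/4, d(DI,E)=59/2, d(DI,W)=21, d(DI,X)=39/2
iteration 3: select E,W (d=11); attach at lengths (11/2, 11/2); label the merged cluster EW
  updated: d(BL,EW)=69/4, d(DI,EW)=101/4, d(EW,X)=51/2
iteration 4: select BL,EW (d=69/4); attach at lengths (57/8, 25/8); label the merged cluster BELW
  updated: d(BELW,DI)=23, d(BELW,X)=49/2
iteration 5: select DI,X (d=39/2); attach at lengths (33/4, 39/4); label the merged cluster DIX
  updated: d(BELW,DIX)=47/2
iteration 6: select BELW,DIX (d=47/2); attach at lengths (25/8, 2); label the merged cluster BDEILWX
final tree: (((B:3/2,L:3/2):57/8,(E:11/2,W:11/2):25/8):25/8,((D:3/2,I:3/2):33/4,X:39/4):2)
total length: 403/8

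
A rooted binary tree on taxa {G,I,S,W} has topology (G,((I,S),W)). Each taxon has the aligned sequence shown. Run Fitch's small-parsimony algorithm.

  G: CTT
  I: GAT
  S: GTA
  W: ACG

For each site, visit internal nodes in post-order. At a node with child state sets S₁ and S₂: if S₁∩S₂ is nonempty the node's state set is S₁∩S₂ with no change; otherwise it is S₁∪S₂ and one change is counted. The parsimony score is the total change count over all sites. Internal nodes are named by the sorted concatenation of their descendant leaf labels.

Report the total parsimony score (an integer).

[col 0] IS: children I:{G}, S:{G} ∩→ {G}; cost 0
[col 0] ISW: children IS:{G}, W:{A} ∪→ {A,G}; cost 1
[col 0] GISW: children G:{C}, ISW:{A,G} ∪→ {A,C,G}; cost 1
[col 1] IS: children I:{A}, S:{T} ∪→ {A,T}; cost 1
[col 1] ISW: children IS:{A,T}, W:{C} ∪→ {A,C,T}; cost 1
[col 1] GISW: children G:{T}, ISW:{A,C,T} ∩→ {T}; cost 0
[col 2] IS: children I:{T}, S:{A} ∪→ {A,T}; cost 1
[col 2] ISW: children IS:{A,T}, W:{G} ∪→ {A,G,T}; cost 1
[col 2] GISW: children G:{T}, ISW:{A,G,T} ∩→ {T}; cost 0
per-site changes: [2, 2, 2]; total = 6

6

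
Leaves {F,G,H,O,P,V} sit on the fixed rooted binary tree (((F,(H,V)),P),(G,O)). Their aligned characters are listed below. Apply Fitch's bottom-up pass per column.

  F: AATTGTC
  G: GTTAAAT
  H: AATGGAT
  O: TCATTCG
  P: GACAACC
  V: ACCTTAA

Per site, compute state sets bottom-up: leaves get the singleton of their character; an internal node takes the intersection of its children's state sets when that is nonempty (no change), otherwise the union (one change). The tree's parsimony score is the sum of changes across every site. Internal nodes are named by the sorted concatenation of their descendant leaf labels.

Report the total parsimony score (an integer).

21

site 0, node HV: H={A} ∩ V={A} → {A} (+0)
site 0, node FHV: F={A} ∩ HV={A} → {A} (+0)
site 0, node FHPV: FHV={A} ∪ P={G} → {A,G} (+1)
site 0, node GO: G={G} ∪ O={T} → {G,T} (+1)
site 0, node FGHOPV: FHPV={A,G} ∩ GO={G,T} → {G} (+0)
site 1, node HV: H={A} ∪ V={C} → {A,C} (+1)
site 1, node FHV: F={A} ∩ HV={A,C} → {A} (+0)
site 1, node FHPV: FHV={A} ∩ P={A} → {A} (+0)
site 1, node GO: G={T} ∪ O={C} → {C,T} (+1)
site 1, node FGHOPV: FHPV={A} ∪ GO={C,T} → {A,C,T} (+1)
site 2, node HV: H={T} ∪ V={C} → {C,T} (+1)
site 2, node FHV: F={T} ∩ HV={C,T} → {T} (+0)
site 2, node FHPV: FHV={T} ∪ P={C} → {C,T} (+1)
site 2, node GO: G={T} ∪ O={A} → {A,T} (+1)
site 2, node FGHOPV: FHPV={C,T} ∩ GO={A,T} → {T} (+0)
site 3, node HV: H={G} ∪ V={T} → {G,T} (+1)
site 3, node FHV: F={T} ∩ HV={G,T} → {T} (+0)
site 3, node FHPV: FHV={T} ∪ P={A} → {A,T} (+1)
site 3, node GO: G={A} ∪ O={T} → {A,T} (+1)
site 3, node FGHOPV: FHPV={A,T} ∩ GO={A,T} → {A,T} (+0)
site 4, node HV: H={G} ∪ V={T} → {G,T} (+1)
site 4, node FHV: F={G} ∩ HV={G,T} → {G} (+0)
site 4, node FHPV: FHV={G} ∪ P={A} → {A,G} (+1)
site 4, node GO: G={A} ∪ O={T} → {A,T} (+1)
site 4, node FGHOPV: FHPV={A,G} ∩ GO={A,T} → {A} (+0)
site 5, node HV: H={A} ∩ V={A} → {A} (+0)
site 5, node FHV: F={T} ∪ HV={A} → {A,T} (+1)
site 5, node FHPV: FHV={A,T} ∪ P={C} → {A,C,T} (+1)
site 5, node GO: G={A} ∪ O={C} → {A,C} (+1)
site 5, node FGHOPV: FHPV={A,C,T} ∩ GO={A,C} → {A,C} (+0)
site 6, node HV: H={T} ∪ V={A} → {A,T} (+1)
site 6, node FHV: F={C} ∪ HV={A,T} → {A,C,T} (+1)
site 6, node FHPV: FHV={A,C,T} ∩ P={C} → {C} (+0)
site 6, node GO: G={T} ∪ O={G} → {G,T} (+1)
site 6, node FGHOPV: FHPV={C} ∪ GO={G,T} → {C,G,T} (+1)
per-site changes: [2, 3, 3, 3, 3, 3, 4]; total = 21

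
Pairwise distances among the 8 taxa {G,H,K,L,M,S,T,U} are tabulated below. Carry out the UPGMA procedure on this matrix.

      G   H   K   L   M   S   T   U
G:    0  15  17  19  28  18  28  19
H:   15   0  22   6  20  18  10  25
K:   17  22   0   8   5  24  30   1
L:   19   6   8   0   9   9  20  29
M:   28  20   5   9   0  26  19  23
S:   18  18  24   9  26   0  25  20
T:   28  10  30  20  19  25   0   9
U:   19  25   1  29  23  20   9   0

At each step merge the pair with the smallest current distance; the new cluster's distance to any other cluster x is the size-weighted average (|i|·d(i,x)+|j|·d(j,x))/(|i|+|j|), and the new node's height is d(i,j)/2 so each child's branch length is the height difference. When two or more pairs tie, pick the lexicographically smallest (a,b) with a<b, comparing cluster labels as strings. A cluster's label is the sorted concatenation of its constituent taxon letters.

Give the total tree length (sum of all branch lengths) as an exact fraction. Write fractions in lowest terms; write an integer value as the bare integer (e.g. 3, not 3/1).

step 1: merge (K,U) at d=1; branch lengths K→1/2, U→1/2; new cluster KU
  updated: d(G,KU)=18, d(H,KU)=47/2, d(KU,L)=37/2, d(KU,M)=14, d(KU,S)=22, d(KU,T)=39/2
step 2: merge (H,L) at d=6; branch lengths H→3, L→3; new cluster HL
  updated: d(G,HL)=17, d(HL,KU)=21, d(HL,M)=29/2, d(HL,S)=27/2, d(HL,T)=15
step 3: merge (HL,S) at d=27/2; branch lengths HL→15/4, S→27/4; new cluster HLS
  updated: d(G,HLS)=52/3, d(HLS,KU)=64/3, d(HLS,M)=55/3, d(HLS,T)=55/3
step 4: merge (KU,M) at d=14; branch lengths KU→13/2, M→7; new cluster KMU
  updated: d(G,KMU)=64/3, d(HLS,KMU)=61/3, d(KMU,T)=58/3
step 5: merge (G,HLS) at d=52/3; branch lengths G→26/3, HLS→23/12; new cluster GHLS
  updated: d(GHLS,KMU)=247/12, d(GHLS,T)=83/4
step 6: merge (KMU,T) at d=58/3; branch lengths KMU→8/3, T→29/3; new cluster KMTU
  updated: d(GHLS,KMTU)=165/8
step 7: merge (GHLS,KMTU) at d=165/8; branch lengths GHLS→79/48, KMTU→31/48; new cluster GHKLMSTU
final tree: ((G:26/3,((H:3,L:3):15/4,S:27/4):23/12):79/48,(((K:1/2,U:1/2):13/2,M:7):8/3,T:29/3):31/48)
total length: 1349/24

1349/24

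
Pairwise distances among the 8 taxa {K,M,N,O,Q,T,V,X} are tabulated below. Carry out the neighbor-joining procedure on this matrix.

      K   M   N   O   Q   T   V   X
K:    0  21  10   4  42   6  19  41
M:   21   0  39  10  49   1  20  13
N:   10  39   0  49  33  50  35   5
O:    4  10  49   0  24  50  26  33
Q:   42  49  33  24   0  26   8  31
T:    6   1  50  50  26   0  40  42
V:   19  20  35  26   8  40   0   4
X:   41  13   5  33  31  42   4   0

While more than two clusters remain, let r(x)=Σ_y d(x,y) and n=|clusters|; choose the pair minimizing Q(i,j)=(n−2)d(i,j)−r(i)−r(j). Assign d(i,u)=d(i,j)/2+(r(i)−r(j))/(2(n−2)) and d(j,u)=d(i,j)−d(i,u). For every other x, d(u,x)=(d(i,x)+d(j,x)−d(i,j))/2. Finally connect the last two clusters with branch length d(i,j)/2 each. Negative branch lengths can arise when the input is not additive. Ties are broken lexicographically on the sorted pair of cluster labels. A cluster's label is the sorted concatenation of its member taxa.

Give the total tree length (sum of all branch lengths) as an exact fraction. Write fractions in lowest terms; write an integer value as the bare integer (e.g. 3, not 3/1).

1047/16

step 1: merge (M,T) at d=1, Q=-362; branch lengths M→-14/3, T→17/3; new cluster MT
  updated: d(K,MT)=13, d(MT,N)=44, d(MT,O)=59/2, d(MT,Q)=37, d(MT,V)=59/2, d(MT,X)=27
step 2: merge (N,X) at d=5, Q=-292; branch lengths N→6, X→-1; new cluster NX
  updated: d(K,NX)=23, d(MT,NX)=33, d(NX,O)=77/2, d(NX,Q)=59/2, d(NX,V)=17
step 3: merge (Q,V) at d=8, Q=-208; branch lengths Q→73/8, V→-9/8; new cluster QV
  updated: d(K,QV)=53/2, d(MT,QV)=117/4, d(NX,QV)=77/4, d(O,QV)=21
step 4: merge (NX,QV) at d=77/4, Q=-152; branch lengths NX→151/12, QV→20/3; new cluster NQVX
  updated: d(K,NQVX)=121/8, d(MT,NQVX)=43/2, d(NQVX,O)=161/8
step 5: merge (K,O) at d=4, Q=-311/4; branch lengths K→-27/8, O→59/8; new cluster KO
  updated: d(KO,MT)=77/4, d(KO,NQVX)=125/8
step 6: merge (KO,MT) at d=77/4, Q=-451/8; branch lengths KO→107/16, MT→201/16; new cluster KMOT
  updated: d(KMOT,NQVX)=143/16
step 7: merge (KMOT,NQVX) at d=143/16; branch lengths KMOT→143/32, NQVX→143/32; new cluster KMNOQTVX
final tree: (((K:-27/8,O:59/8):107/16,(M:-14/3,T:17/3):201/16):143/32,((N:6,X:-1):151/12,(Q:73/8,V:-9/8):20/3):143/32)
total length: 1047/16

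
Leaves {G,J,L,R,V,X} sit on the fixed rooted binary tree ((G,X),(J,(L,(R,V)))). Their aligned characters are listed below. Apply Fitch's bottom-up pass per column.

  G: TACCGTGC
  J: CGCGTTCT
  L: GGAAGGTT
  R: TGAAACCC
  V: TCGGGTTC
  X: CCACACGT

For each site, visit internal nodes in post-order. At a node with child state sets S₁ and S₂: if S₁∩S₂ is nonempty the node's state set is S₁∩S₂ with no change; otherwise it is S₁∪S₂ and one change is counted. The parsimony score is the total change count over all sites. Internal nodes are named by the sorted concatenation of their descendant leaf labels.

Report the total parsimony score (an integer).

23

[col 0] GX: children G:{T}, X:{C} ∪→ {C,T}; cost 1
[col 0] RV: children R:{T}, V:{T} ∩→ {T}; cost 0
[col 0] LRV: children L:{G}, RV:{T} ∪→ {G,T}; cost 1
[col 0] JLRV: children J:{C}, LRV:{G,T} ∪→ {C,G,T}; cost 1
[col 0] GJLRVX: children GX:{C,T}, JLRV:{C,G,T} ∩→ {C,T}; cost 0
[col 1] GX: children G:{A}, X:{C} ∪→ {A,C}; cost 1
[col 1] RV: children R:{G}, V:{C} ∪→ {C,G}; cost 1
[col 1] LRV: children L:{G}, RV:{C,G} ∩→ {G}; cost 0
[col 1] JLRV: children J:{G}, LRV:{G} ∩→ {G}; cost 0
[col 1] GJLRVX: children GX:{A,C}, JLRV:{G} ∪→ {A,C,G}; cost 1
[col 2] GX: children G:{C}, X:{A} ∪→ {A,C}; cost 1
[col 2] RV: children R:{A}, V:{G} ∪→ {A,G}; cost 1
[col 2] LRV: children L:{A}, RV:{A,G} ∩→ {A}; cost 0
[col 2] JLRV: children J:{C}, LRV:{A} ∪→ {A,C}; cost 1
[col 2] GJLRVX: children GX:{A,C}, JLRV:{A,C} ∩→ {A,C}; cost 0
[col 3] GX: children G:{C}, X:{C} ∩→ {C}; cost 0
[col 3] RV: children R:{A}, V:{G} ∪→ {A,G}; cost 1
[col 3] LRV: children L:{A}, RV:{A,G} ∩→ {A}; cost 0
[col 3] JLRV: children J:{G}, LRV:{A} ∪→ {A,G}; cost 1
[col 3] GJLRVX: children GX:{C}, JLRV:{A,G} ∪→ {A,C,G}; cost 1
[col 4] GX: children G:{G}, X:{A} ∪→ {A,G}; cost 1
[col 4] RV: children R:{A}, V:{G} ∪→ {A,G}; cost 1
[col 4] LRV: children L:{G}, RV:{A,G} ∩→ {G}; cost 0
[col 4] JLRV: children J:{T}, LRV:{G} ∪→ {G,T}; cost 1
[col 4] GJLRVX: children GX:{A,G}, JLRV:{G,T} ∩→ {G}; cost 0
[col 5] GX: children G:{T}, X:{C} ∪→ {C,T}; cost 1
[col 5] RV: children R:{C}, V:{T} ∪→ {C,T}; cost 1
[col 5] LRV: children L:{G}, RV:{C,T} ∪→ {C,G,T}; cost 1
[col 5] JLRV: children J:{T}, LRV:{C,G,T} ∩→ {T}; cost 0
[col 5] GJLRVX: children GX:{C,T}, JLRV:{T} ∩→ {T}; cost 0
[col 6] GX: children G:{G}, X:{G} ∩→ {G}; cost 0
[col 6] RV: children R:{C}, V:{T} ∪→ {C,T}; cost 1
[col 6] LRV: children L:{T}, RV:{C,T} ∩→ {T}; cost 0
[col 6] JLRV: children J:{C}, LRV:{T} ∪→ {C,T}; cost 1
[col 6] GJLRVX: children GX:{G}, JLRV:{C,T} ∪→ {C,G,T}; cost 1
[col 7] GX: children G:{C}, X:{T} ∪→ {C,T}; cost 1
[col 7] RV: children R:{C}, V:{C} ∩→ {C}; cost 0
[col 7] LRV: children L:{T}, RV:{C} ∪→ {C,T}; cost 1
[col 7] JLRV: children J:{T}, LRV:{C,T} ∩→ {T}; cost 0
[col 7] GJLRVX: children GX:{C,T}, JLRV:{T} ∩→ {T}; cost 0
per-site changes: [3, 3, 3, 3, 3, 3, 3, 2]; total = 23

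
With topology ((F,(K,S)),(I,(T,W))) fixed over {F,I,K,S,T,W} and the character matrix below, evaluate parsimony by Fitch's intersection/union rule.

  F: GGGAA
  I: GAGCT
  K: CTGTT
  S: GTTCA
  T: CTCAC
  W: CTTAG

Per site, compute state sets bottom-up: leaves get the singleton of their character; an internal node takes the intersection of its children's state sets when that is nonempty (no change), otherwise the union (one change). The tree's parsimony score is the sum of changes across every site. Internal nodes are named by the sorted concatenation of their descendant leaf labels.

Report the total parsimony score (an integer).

14

site 0, node KS: K={C} ∪ S={G} → {C,G} (+1)
site 0, node FKS: F={G} ∩ KS={C,G} → {G} (+0)
site 0, node TW: T={C} ∩ W={C} → {C} (+0)
site 0, node ITW: I={G} ∪ TW={C} → {C,G} (+1)
site 0, node FIKSTW: FKS={G} ∩ ITW={C,G} → {G} (+0)
site 1, node KS: K={T} ∩ S={T} → {T} (+0)
site 1, node FKS: F={G} ∪ KS={T} → {G,T} (+1)
site 1, node TW: T={T} ∩ W={T} → {T} (+0)
site 1, node ITW: I={A} ∪ TW={T} → {A,T} (+1)
site 1, node FIKSTW: FKS={G,T} ∩ ITW={A,T} → {T} (+0)
site 2, node KS: K={G} ∪ S={T} → {G,T} (+1)
site 2, node FKS: F={G} ∩ KS={G,T} → {G} (+0)
site 2, node TW: T={C} ∪ W={T} → {C,T} (+1)
site 2, node ITW: I={G} ∪ TW={C,T} → {C,G,T} (+1)
site 2, node FIKSTW: FKS={G} ∩ ITW={C,G,T} → {G} (+0)
site 3, node KS: K={T} ∪ S={C} → {C,T} (+1)
site 3, node FKS: F={A} ∪ KS={C,T} → {A,C,T} (+1)
site 3, node TW: T={A} ∩ W={A} → {A} (+0)
site 3, node ITW: I={C} ∪ TW={A} → {A,C} (+1)
site 3, node FIKSTW: FKS={A,C,T} ∩ ITW={A,C} → {A,C} (+0)
site 4, node KS: K={T} ∪ S={A} → {A,T} (+1)
site 4, node FKS: F={A} ∩ KS={A,T} → {A} (+0)
site 4, node TW: T={C} ∪ W={G} → {C,G} (+1)
site 4, node ITW: I={T} ∪ TW={C,G} → {C,G,T} (+1)
site 4, node FIKSTW: FKS={A} ∪ ITW={C,G,T} → {A,C,G,T} (+1)
per-site changes: [2, 2, 3, 3, 4]; total = 14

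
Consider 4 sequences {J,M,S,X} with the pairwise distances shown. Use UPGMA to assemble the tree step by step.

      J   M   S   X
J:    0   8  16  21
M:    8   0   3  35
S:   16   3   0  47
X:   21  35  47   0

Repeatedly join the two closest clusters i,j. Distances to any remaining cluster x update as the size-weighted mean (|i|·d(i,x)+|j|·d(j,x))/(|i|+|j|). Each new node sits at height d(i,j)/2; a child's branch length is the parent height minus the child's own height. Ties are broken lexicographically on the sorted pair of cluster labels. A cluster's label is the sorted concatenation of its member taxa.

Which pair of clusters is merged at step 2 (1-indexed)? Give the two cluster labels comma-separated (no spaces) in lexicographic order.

1. join M+S (d=3) ⇒ MS; edges |M|=3/2, |S|=3/2
  updated: d(J,MS)=12, d(MS,X)=41
2. join J+MS (d=12) ⇒ JMS; edges |J|=6, |MS|=9/2
  updated: d(JMS,X)=103/3
3. join JMS+X (d=103/3) ⇒ JMSX; edges |JMS|=67/6, |X|=103/6
final tree: ((J:6,(M:3/2,S:3/2):9/2):67/6,X:103/6)
total length: 251/6

J,MS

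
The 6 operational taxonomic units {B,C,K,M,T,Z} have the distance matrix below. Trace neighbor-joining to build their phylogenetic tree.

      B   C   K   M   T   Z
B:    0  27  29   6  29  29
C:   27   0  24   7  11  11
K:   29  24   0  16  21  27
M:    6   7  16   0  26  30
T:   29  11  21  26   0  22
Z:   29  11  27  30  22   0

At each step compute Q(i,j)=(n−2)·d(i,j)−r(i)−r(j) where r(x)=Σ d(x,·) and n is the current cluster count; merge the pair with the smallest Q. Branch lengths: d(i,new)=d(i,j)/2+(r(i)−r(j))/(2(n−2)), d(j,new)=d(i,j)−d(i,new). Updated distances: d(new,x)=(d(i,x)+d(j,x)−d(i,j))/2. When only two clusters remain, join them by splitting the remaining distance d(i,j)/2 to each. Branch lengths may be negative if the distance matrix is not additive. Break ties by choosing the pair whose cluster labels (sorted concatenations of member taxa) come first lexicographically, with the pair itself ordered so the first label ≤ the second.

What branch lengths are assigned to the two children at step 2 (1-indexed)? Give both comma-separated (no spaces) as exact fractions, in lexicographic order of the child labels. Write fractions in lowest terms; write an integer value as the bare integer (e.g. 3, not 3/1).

103/12,131/12

step 1: merge (B,M) at d=6, Q=-181; branch lengths B→59/8, M→-11/8; new cluster BM
  updated: d(BM,C)=14, d(BM,K)=39/2, d(BM,T)=49/2, d(BM,Z)=53/2
step 2: merge (BM,K) at d=39/2, Q=-235/2; branch lengths BM→103/12, K→131/12; new cluster BKM
  updated: d(BKM,C)=37/4, d(BKM,T)=13, d(BKM,Z)=17
step 3: merge (BKM,T) at d=13, Q=-237/4; branch lengths BKM→77/16, T→131/16; new cluster BKMT
  updated: d(BKMT,C)=29/8, d(BKMT,Z)=13
step 4: merge (BKMT,C) at d=29/8, Q=-221/8; branch lengths BKMT→45/16, C→13/16; new cluster BCKMT
  updated: d(BCKMT,Z)=163/16
step 5: merge (BCKMT,Z) at d=163/16; branch lengths BCKMT→163/32, Z→163/32; new cluster BCKMTZ
final tree: (((((B:59/8,M:-11/8):103/12,K:131/12):77/16,T:131/16):45/16,C:13/16):163/32,Z:163/32)
total length: 837/16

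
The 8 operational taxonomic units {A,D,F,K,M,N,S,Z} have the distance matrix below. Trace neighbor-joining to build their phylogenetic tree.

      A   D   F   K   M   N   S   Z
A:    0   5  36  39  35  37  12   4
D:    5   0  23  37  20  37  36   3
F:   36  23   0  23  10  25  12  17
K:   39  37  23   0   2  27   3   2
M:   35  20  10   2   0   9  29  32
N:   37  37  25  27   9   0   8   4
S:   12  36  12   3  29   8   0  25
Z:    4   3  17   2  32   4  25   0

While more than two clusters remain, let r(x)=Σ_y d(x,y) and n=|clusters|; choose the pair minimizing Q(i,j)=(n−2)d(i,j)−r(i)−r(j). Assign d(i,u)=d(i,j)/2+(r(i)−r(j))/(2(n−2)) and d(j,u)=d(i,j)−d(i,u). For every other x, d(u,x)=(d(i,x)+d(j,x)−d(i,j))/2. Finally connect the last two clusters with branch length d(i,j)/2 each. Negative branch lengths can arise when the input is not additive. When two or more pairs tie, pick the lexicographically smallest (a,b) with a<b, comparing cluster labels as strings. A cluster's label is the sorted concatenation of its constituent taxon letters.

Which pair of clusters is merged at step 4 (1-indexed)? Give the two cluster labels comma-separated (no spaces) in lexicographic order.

N,S

step 1: merge (A,D) at d=5, Q=-299; branch lengths A→37/12, D→23/12; new cluster AD
  updated: d(AD,F)=27, d(AD,K)=71/2, d(AD,M)=25, d(AD,N)=69/2, d(AD,S)=43/2, d(AD,Z)=1
step 2: merge (AD,Z) at d=1, Q=-441/2; branch lengths AD→137/20, Z→-117/20; new cluster ADZ
  updated: d(ADZ,F)=43/2, d(ADZ,K)=73/4, d(ADZ,M)=28, d(ADZ,N)=75/4, d(ADZ,S)=91/4
step 3: merge (K,M) at d=2, Q=-573/4; branch lengths K→13/32, M→51/32; new cluster KM
  updated: d(ADZ,KM)=177/8, d(F,KM)=31/2, d(KM,N)=17, d(KM,S)=15
step 4: merge (N,S) at d=8, Q=-205/2; branch lengths N→35/6, S→13/6; new cluster NS
  updated: d(ADZ,NS)=67/4, d(F,NS)=29/2, d(KM,NS)=12
step 5: merge (ADZ,NS) at d=67/4, Q=-561/8; branch lengths ADZ→405/32, NS→131/32; new cluster ADNSZ
  updated: d(ADNSZ,F)=77/8, d(ADNSZ,KM)=139/16
step 6: merge (ADNSZ,F) at d=77/8, Q=-541/16; branch lengths ADNSZ→45/32, F→263/32; new cluster ADFNSZ
  updated: d(ADFNSZ,KM)=233/32
step 7: merge (ADFNSZ,KM) at d=233/32; branch lengths ADFNSZ→233/64, KM→233/64; new cluster ADFKMNSZ
final tree: (((((A:37/12,D:23/12):137/20,Z:-117/20):405/32,(N:35/6,S:13/6):131/32):45/32,F:263/32):233/64,(K:13/32,M:51/32):233/64)
total length: 1589/32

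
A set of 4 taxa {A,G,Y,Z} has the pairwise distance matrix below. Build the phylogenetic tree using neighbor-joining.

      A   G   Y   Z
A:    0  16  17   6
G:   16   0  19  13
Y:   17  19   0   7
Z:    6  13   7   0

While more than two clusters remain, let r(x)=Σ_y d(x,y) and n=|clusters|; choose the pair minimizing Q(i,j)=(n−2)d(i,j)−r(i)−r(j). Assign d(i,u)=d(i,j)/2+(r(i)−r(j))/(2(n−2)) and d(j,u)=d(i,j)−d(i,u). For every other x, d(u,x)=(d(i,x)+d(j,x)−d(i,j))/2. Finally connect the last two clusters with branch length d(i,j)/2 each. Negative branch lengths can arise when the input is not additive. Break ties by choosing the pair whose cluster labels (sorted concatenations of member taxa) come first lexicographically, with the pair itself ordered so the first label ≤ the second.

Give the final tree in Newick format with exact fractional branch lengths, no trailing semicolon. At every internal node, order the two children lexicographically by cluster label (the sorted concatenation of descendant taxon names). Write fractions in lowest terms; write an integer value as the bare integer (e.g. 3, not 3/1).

(((A:23/4,G:41/4):9/4,Y:31/4):-3/8,Z:-3/8)

1. join A+G (d=16, Q=-55) ⇒ AG; edges |A|=23/4, |G|=41/4
  updated: d(AG,Y)=10, d(AG,Z)=3/2
2. join AG+Y (d=10, Q=-37/2) ⇒ AGY; edges |AG|=9/4, |Y|=31/4
  updated: d(AGY,Z)=-3/4
3. join AGY+Z (d=-3/4) ⇒ AGYZ; edges |AGY|=-3/8, |Z|=-3/8
final tree: (((A:23/4,G:41/4):9/4,Y:31/4):-3/8,Z:-3/8)
total length: 101/4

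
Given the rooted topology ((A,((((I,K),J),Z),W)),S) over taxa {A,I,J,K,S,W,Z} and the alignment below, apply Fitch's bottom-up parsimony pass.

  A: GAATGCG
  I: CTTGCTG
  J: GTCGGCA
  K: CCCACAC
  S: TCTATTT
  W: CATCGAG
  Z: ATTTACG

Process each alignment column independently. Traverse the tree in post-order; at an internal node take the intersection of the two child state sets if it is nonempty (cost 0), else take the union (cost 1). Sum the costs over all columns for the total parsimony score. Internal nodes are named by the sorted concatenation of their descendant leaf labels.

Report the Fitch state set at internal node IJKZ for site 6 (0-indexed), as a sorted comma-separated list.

G

[col 0] IK: children I:{C}, K:{C} ∩→ {C}; cost 0
[col 0] IJK: children IK:{C}, J:{G} ∪→ {C,G}; cost 1
[col 0] IJKZ: children IJK:{C,G}, Z:{A} ∪→ {A,C,G}; cost 1
[col 0] IJKWZ: children IJKZ:{A,C,G}, W:{C} ∩→ {C}; cost 0
[col 0] AIJKWZ: children A:{G}, IJKWZ:{C} ∪→ {C,G}; cost 1
[col 0] AIJKSWZ: children AIJKWZ:{C,G}, S:{T} ∪→ {C,G,T}; cost 1
[col 1] IK: children I:{T}, K:{C} ∪→ {C,T}; cost 1
[col 1] IJK: children IK:{C,T}, J:{T} ∩→ {T}; cost 0
[col 1] IJKZ: children IJK:{T}, Z:{T} ∩→ {T}; cost 0
[col 1] IJKWZ: children IJKZ:{T}, W:{A} ∪→ {A,T}; cost 1
[col 1] AIJKWZ: children A:{A}, IJKWZ:{A,T} ∩→ {A}; cost 0
[col 1] AIJKSWZ: children AIJKWZ:{A}, S:{C} ∪→ {A,C}; cost 1
[col 2] IK: children I:{T}, K:{C} ∪→ {C,T}; cost 1
[col 2] IJK: children IK:{C,T}, J:{C} ∩→ {C}; cost 0
[col 2] IJKZ: children IJK:{C}, Z:{T} ∪→ {C,T}; cost 1
[col 2] IJKWZ: children IJKZ:{C,T}, W:{T} ∩→ {T}; cost 0
[col 2] AIJKWZ: children A:{A}, IJKWZ:{T} ∪→ {A,T}; cost 1
[col 2] AIJKSWZ: children AIJKWZ:{A,T}, S:{T} ∩→ {T}; cost 0
[col 3] IK: children I:{G}, K:{A} ∪→ {A,G}; cost 1
[col 3] IJK: children IK:{A,G}, J:{G} ∩→ {G}; cost 0
[col 3] IJKZ: children IJK:{G}, Z:{T} ∪→ {G,T}; cost 1
[col 3] IJKWZ: children IJKZ:{G,T}, W:{C} ∪→ {C,G,T}; cost 1
[col 3] AIJKWZ: children A:{T}, IJKWZ:{C,G,T} ∩→ {T}; cost 0
[col 3] AIJKSWZ: children AIJKWZ:{T}, S:{A} ∪→ {A,T}; cost 1
[col 4] IK: children I:{C}, K:{C} ∩→ {C}; cost 0
[col 4] IJK: children IK:{C}, J:{G} ∪→ {C,G}; cost 1
[col 4] IJKZ: children IJK:{C,G}, Z:{A} ∪→ {A,C,G}; cost 1
[col 4] IJKWZ: children IJKZ:{A,C,G}, W:{G} ∩→ {G}; cost 0
[col 4] AIJKWZ: children A:{G}, IJKWZ:{G} ∩→ {G}; cost 0
[col 4] AIJKSWZ: children AIJKWZ:{G}, S:{T} ∪→ {G,T}; cost 1
[col 5] IK: children I:{T}, K:{A} ∪→ {A,T}; cost 1
[col 5] IJK: children IK:{A,T}, J:{C} ∪→ {A,C,T}; cost 1
[col 5] IJKZ: children IJK:{A,C,T}, Z:{C} ∩→ {C}; cost 0
[col 5] IJKWZ: children IJKZ:{C}, W:{A} ∪→ {A,C}; cost 1
[col 5] AIJKWZ: children A:{C}, IJKWZ:{A,C} ∩→ {C}; cost 0
[col 5] AIJKSWZ: children AIJKWZ:{C}, S:{T} ∪→ {C,T}; cost 1
[col 6] IK: children I:{G}, K:{C} ∪→ {C,G}; cost 1
[col 6] IJK: children IK:{C,G}, J:{A} ∪→ {A,C,G}; cost 1
[col 6] IJKZ: children IJK:{A,C,G}, Z:{G} ∩→ {G}; cost 0
[col 6] IJKWZ: children IJKZ:{G}, W:{G} ∩→ {G}; cost 0
[col 6] AIJKWZ: children A:{G}, IJKWZ:{G} ∩→ {G}; cost 0
[col 6] AIJKSWZ: children AIJKWZ:{G}, S:{T} ∪→ {G,T}; cost 1
per-site changes: [4, 3, 3, 4, 3, 4, 3]; total = 24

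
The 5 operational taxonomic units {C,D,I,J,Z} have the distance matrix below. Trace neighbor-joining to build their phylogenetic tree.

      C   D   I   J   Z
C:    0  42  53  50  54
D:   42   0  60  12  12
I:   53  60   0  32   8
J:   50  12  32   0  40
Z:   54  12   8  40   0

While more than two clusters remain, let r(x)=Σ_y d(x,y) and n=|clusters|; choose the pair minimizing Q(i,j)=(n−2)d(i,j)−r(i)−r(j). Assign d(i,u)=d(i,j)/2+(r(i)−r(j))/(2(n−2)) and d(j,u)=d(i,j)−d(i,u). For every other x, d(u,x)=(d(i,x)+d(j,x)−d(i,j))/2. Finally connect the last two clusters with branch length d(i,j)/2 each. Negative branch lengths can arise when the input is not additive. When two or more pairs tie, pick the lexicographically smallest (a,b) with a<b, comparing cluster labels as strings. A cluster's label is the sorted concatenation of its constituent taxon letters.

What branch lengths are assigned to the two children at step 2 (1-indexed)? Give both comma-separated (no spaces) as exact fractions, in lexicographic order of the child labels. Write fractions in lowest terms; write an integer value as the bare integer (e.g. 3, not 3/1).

127/4,71/4

iteration 1: select I,Z (d=8, Q=-243); attach at lengths (21/2, -5/2); label the merged cluster IZ
  updated: d(C,IZ)=99/2, d(D,IZ)=32, d(IZ,J)=32
iteration 2: select C,IZ (d=99/2, Q=-156); attach at lengths (127/4, 71/4); label the merged cluster CIZ
  updated: d(CIZ,D)=49/4, d(CIZ,J)=65/4
iteration 3: select CIZ,D (d=49/4, Q=-81/2); attach at lengths (33/4, 4); label the merged cluster CDIZ
  updated: d(CDIZ,J)=8
iteration 4: select CDIZ,J (d=8); attach at lengths (4, 4); label the merged cluster CDIJZ
final tree: (((C:127/4,(I:21/2,Z:-5/2):71/4):33/4,D:4):4,J:4)
total length: 311/4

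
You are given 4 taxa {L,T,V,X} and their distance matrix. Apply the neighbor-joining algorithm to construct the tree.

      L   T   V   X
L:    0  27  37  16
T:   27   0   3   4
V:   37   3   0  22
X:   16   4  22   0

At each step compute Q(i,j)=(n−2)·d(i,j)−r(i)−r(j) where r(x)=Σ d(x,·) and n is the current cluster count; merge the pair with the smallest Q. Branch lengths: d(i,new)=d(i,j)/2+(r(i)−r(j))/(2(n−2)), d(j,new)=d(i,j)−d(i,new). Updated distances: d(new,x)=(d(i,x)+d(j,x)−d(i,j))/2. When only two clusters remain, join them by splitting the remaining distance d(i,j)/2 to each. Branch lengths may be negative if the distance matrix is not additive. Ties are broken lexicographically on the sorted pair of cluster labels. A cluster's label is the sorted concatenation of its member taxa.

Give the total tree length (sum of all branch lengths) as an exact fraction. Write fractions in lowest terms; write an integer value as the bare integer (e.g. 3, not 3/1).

iteration 1: select L,X (d=16, Q=-90); attach at lengths (35/2, -3/2); label the merged cluster LX
  updated: d(LX,T)=15/2, d(LX,V)=43/2
iteration 2: select LX,T (d=15/2, Q=-32); attach at lengths (13, -11/2); label the merged cluster LTX
  updated: d(LTX,V)=17/2
iteration 3: select LTX,V (d=17/2); attach at lengths (17/4, 17/4); label the merged cluster LTVX
final tree: (((L:35/2,X:-3/2):13,T:-11/2):17/4,V:17/4)
total length: 32

32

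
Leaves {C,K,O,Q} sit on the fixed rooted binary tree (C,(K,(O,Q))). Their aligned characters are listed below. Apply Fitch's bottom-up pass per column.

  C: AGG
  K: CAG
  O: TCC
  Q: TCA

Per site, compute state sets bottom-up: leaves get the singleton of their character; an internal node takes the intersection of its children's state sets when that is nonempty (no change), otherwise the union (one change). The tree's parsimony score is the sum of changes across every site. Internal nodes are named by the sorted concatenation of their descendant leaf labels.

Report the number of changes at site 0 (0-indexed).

2

[col 0] OQ: children O:{T}, Q:{T} ∩→ {T}; cost 0
[col 0] KOQ: children K:{C}, OQ:{T} ∪→ {C,T}; cost 1
[col 0] CKOQ: children C:{A}, KOQ:{C,T} ∪→ {A,C,T}; cost 1
[col 1] OQ: children O:{C}, Q:{C} ∩→ {C}; cost 0
[col 1] KOQ: children K:{A}, OQ:{C} ∪→ {A,C}; cost 1
[col 1] CKOQ: children C:{G}, KOQ:{A,C} ∪→ {A,C,G}; cost 1
[col 2] OQ: children O:{C}, Q:{A} ∪→ {A,C}; cost 1
[col 2] KOQ: children K:{G}, OQ:{A,C} ∪→ {A,C,G}; cost 1
[col 2] CKOQ: children C:{G}, KOQ:{A,C,G} ∩→ {G}; cost 0
per-site changes: [2, 2, 2]; total = 6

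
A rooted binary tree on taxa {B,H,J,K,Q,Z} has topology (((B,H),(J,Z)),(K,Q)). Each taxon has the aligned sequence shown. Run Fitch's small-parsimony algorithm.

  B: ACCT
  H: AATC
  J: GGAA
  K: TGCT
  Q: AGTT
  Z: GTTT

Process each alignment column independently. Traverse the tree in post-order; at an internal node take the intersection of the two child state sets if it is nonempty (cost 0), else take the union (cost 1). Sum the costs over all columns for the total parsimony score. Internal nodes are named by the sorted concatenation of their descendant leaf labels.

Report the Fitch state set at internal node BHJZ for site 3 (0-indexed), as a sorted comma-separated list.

T

BH@0: {A} ∩ {A} = {A} (intersection, +0)
JZ@0: {G} ∩ {G} = {G} (intersection, +0)
BHJZ@0: {A} ∪ {G} = {A,G} (union, +1)
KQ@0: {T} ∪ {A} = {A,T} (union, +1)
BHJKQZ@0: {A,G} ∩ {A,T} = {A} (intersection, +0)
BH@1: {C} ∪ {A} = {A,C} (union, +1)
JZ@1: {G} ∪ {T} = {G,T} (union, +1)
BHJZ@1: {A,C} ∪ {G,T} = {A,C,G,T} (union, +1)
KQ@1: {G} ∩ {G} = {G} (intersection, +0)
BHJKQZ@1: {A,C,G,T} ∩ {G} = {G} (intersection, +0)
BH@2: {C} ∪ {T} = {C,T} (union, +1)
JZ@2: {A} ∪ {T} = {A,T} (union, +1)
BHJZ@2: {C,T} ∩ {A,T} = {T} (intersection, +0)
KQ@2: {C} ∪ {T} = {C,T} (union, +1)
BHJKQZ@2: {T} ∩ {C,T} = {T} (intersection, +0)
BH@3: {T} ∪ {C} = {C,T} (union, +1)
JZ@3: {A} ∪ {T} = {A,T} (union, +1)
BHJZ@3: {C,T} ∩ {A,T} = {T} (intersection, +0)
KQ@3: {T} ∩ {T} = {T} (intersection, +0)
BHJKQZ@3: {T} ∩ {T} = {T} (intersection, +0)
per-site changes: [2, 3, 3, 2]; total = 10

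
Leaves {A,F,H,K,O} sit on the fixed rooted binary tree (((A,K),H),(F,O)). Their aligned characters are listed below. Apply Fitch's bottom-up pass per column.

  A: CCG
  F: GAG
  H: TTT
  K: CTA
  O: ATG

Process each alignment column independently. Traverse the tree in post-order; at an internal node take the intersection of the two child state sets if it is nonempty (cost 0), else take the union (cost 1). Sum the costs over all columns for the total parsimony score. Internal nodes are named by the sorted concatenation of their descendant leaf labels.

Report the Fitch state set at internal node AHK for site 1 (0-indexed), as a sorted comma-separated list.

T

[col 0] AK: children A:{C}, K:{C} ∩→ {C}; cost 0
[col 0] AHK: children AK:{C}, H:{T} ∪→ {C,T}; cost 1
[col 0] FO: children F:{G}, O:{A} ∪→ {A,G}; cost 1
[col 0] AFHKO: children AHK:{C,T}, FO:{A,G} ∪→ {A,C,G,T}; cost 1
[col 1] AK: children A:{C}, K:{T} ∪→ {C,T}; cost 1
[col 1] AHK: children AK:{C,T}, H:{T} ∩→ {T}; cost 0
[col 1] FO: children F:{A}, O:{T} ∪→ {A,T}; cost 1
[col 1] AFHKO: children AHK:{T}, FO:{A,T} ∩→ {T}; cost 0
[col 2] AK: children A:{G}, K:{A} ∪→ {A,G}; cost 1
[col 2] AHK: children AK:{A,G}, H:{T} ∪→ {A,G,T}; cost 1
[col 2] FO: children F:{G}, O:{G} ∩→ {G}; cost 0
[col 2] AFHKO: children AHK:{A,G,T}, FO:{G} ∩→ {G}; cost 0
per-site changes: [3, 2, 2]; total = 7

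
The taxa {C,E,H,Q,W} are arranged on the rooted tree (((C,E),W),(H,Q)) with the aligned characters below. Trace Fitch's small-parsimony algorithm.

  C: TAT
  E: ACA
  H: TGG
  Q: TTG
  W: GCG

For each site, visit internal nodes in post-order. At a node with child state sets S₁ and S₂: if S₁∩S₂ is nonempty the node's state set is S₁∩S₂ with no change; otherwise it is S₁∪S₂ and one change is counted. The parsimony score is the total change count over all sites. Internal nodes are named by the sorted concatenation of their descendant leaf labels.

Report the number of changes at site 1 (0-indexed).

3

site 0, node CE: C={T} ∪ E={A} → {A,T} (+1)
site 0, node CEW: CE={A,T} ∪ W={G} → {A,G,T} (+1)
site 0, node HQ: H={T} ∩ Q={T} → {T} (+0)
site 0, node CEHQW: CEW={A,G,T} ∩ HQ={T} → {T} (+0)
site 1, node CE: C={A} ∪ E={C} → {A,C} (+1)
site 1, node CEW: CE={A,C} ∩ W={C} → {C} (+0)
site 1, node HQ: H={G} ∪ Q={T} → {G,T} (+1)
site 1, node CEHQW: CEW={C} ∪ HQ={G,T} → {C,G,T} (+1)
site 2, node CE: C={T} ∪ E={A} → {A,T} (+1)
site 2, node CEW: CE={A,T} ∪ W={G} → {A,G,T} (+1)
site 2, node HQ: H={G} ∩ Q={G} → {G} (+0)
site 2, node CEHQW: CEW={A,G,T} ∩ HQ={G} → {G} (+0)
per-site changes: [2, 3, 2]; total = 7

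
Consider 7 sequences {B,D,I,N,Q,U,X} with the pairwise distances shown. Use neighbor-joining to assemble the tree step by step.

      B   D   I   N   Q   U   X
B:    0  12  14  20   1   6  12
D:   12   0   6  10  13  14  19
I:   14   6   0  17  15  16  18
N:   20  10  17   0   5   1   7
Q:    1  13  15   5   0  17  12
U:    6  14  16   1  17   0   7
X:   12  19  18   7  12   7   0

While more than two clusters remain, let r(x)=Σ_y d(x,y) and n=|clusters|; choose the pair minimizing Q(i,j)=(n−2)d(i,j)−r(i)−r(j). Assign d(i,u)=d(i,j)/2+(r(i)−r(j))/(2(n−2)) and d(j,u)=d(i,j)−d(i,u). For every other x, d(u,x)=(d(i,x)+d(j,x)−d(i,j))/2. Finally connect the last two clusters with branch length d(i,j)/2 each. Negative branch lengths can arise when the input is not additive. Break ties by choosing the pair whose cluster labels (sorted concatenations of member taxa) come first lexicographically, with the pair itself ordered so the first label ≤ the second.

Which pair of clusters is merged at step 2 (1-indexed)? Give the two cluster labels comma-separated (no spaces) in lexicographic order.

B,Q

1. join D+I (d=6, Q=-130) ⇒ DI; edges |D|=9/5, |I|=21/5
  updated: d(B,DI)=10, d(DI,N)=21/2, d(DI,Q)=11, d(DI,U)=12, d(DI,X)=31/2
2. join B+Q (d=1, Q=-91) ⇒ BQ; edges |B|=7/8, |Q|=1/8
  updated: d(BQ,DI)=10, d(BQ,N)=12, d(BQ,U)=11, d(BQ,X)=23/2
3. join BQ+DI (d=10, Q=-125/2) ⇒ BDIQ; edges |BQ|=53/12, |DI|=67/12
  updated: d(BDIQ,N)=25/4, d(BDIQ,U)=13/2, d(BDIQ,X)=17/2
4. join BDIQ+X (d=17/2, Q=-107/4) ⇒ BDIQX; edges |BDIQ|=63/16, |X|=73/16
  updated: d(BDIQX,N)=19/8, d(BDIQX,U)=5/2
5. join BDIQX+N (d=19/8, Q=-47/8) ⇒ BDINQX; edges |BDIQX|=31/16, |N|=7/16
  updated: d(BDINQX,U)=9/16
6. join BDINQX+U (d=9/16) ⇒ BDINQUX; edges |BDINQX|=9/32, |U|=9/32
final tree: (((((B:7/8,Q:1/8):53/12,(D:9/5,I:21/5):67/12):63/16,X:73/16):31/16,N:7/16):9/32,U:9/32)
total length: 455/16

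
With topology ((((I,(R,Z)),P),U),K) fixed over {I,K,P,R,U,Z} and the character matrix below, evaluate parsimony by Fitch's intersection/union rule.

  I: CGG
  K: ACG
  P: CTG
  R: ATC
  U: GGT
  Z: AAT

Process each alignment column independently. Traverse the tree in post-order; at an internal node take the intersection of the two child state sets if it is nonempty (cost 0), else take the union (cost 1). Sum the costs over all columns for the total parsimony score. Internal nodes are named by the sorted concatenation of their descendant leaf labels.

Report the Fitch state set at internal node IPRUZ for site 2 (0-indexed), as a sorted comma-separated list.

site 0, node RZ: R={A} ∩ Z={A} → {A} (+0)
site 0, node IRZ: I={C} ∪ RZ={A} → {A,C} (+1)
site 0, node IPRZ: IRZ={A,C} ∩ P={C} → {C} (+0)
site 0, node IPRUZ: IPRZ={C} ∪ U={G} → {C,G} (+1)
site 0, node IKPRUZ: IPRUZ={C,G} ∪ K={A} → {A,C,G} (+1)
site 1, node RZ: R={T} ∪ Z={A} → {A,T} (+1)
site 1, node IRZ: I={G} ∪ RZ={A,T} → {A,G,T} (+1)
site 1, node IPRZ: IRZ={A,G,T} ∩ P={T} → {T} (+0)
site 1, node IPRUZ: IPRZ={T} ∪ U={G} → {G,T} (+1)
site 1, node IKPRUZ: IPRUZ={G,T} ∪ K={C} → {C,G,T} (+1)
site 2, node RZ: R={C} ∪ Z={T} → {C,T} (+1)
site 2, node IRZ: I={G} ∪ RZ={C,T} → {C,G,T} (+1)
site 2, node IPRZ: IRZ={C,G,T} ∩ P={G} → {G} (+0)
site 2, node IPRUZ: IPRZ={G} ∪ U={T} → {G,T} (+1)
site 2, node IKPRUZ: IPRUZ={G,T} ∩ K={G} → {G} (+0)
per-site changes: [3, 4, 3]; total = 10

G,T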